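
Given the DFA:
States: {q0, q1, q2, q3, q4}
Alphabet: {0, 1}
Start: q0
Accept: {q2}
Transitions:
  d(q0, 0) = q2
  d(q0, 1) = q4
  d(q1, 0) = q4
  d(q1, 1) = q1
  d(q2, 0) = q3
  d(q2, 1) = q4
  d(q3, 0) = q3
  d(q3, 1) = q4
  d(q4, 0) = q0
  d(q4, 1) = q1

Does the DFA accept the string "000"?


Trace: q0 -> q2 -> q3 -> q3
Final state: q3
Accept states: {q2}

No, rejected (final state q3 is not an accept state)


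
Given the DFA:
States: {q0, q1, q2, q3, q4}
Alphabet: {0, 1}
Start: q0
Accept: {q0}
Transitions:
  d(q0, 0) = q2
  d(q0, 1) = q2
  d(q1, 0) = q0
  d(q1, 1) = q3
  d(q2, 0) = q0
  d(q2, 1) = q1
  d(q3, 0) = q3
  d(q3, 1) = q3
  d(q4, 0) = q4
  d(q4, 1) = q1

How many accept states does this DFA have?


Accept states listed: {q0}
Counting: q0(1)

1


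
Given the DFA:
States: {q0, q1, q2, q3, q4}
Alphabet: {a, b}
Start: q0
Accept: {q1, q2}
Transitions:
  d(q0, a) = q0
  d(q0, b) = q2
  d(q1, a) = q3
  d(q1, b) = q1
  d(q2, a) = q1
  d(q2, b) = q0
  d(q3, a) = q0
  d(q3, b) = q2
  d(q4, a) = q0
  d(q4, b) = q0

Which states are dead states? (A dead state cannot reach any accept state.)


Forward reachability from each state:
  q0 -> reaches accept state q1 (live)
  q1 -> reaches accept state q1 (live)
  q2 -> reaches accept state q1 (live)
  q3 -> reaches accept state q1 (live)
  q4 -> reaches accept state q1 (live)

None (all states can reach an accept state)


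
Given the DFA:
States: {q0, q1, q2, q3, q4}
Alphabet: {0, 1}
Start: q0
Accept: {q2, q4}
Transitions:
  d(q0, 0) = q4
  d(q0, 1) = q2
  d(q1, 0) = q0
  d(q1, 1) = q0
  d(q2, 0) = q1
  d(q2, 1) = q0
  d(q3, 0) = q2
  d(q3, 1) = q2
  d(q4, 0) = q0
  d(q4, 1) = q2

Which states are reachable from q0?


BFS from q0:
  layer 0: {q0}
  layer 1: {q2, q4}
  layer 2: {q1}

{q0, q1, q2, q4}


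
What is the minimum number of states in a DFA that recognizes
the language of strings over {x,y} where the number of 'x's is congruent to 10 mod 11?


States track (count of 'x') mod 11.
Need 11 states: one per remainder 0..10; accept = remainder 10.

11


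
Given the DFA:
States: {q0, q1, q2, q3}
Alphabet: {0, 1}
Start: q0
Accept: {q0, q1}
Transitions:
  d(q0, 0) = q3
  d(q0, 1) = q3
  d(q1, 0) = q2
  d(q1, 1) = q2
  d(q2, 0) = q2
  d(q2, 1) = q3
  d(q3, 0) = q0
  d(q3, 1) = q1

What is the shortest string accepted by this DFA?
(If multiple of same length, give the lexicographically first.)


BFS by string length (lex-first path to each state shown):
  len 0: q0<-""
Found accept state at length 0.

"" (empty string)


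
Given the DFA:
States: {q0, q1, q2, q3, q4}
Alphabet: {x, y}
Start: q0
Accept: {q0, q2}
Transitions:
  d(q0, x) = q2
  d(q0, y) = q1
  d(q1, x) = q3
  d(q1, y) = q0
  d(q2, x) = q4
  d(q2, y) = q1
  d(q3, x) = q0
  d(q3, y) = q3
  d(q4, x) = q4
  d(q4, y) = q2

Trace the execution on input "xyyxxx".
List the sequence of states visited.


Input: xyyxxx
d(q0, x) = q2
d(q2, y) = q1
d(q1, y) = q0
d(q0, x) = q2
d(q2, x) = q4
d(q4, x) = q4


q0 -> q2 -> q1 -> q0 -> q2 -> q4 -> q4


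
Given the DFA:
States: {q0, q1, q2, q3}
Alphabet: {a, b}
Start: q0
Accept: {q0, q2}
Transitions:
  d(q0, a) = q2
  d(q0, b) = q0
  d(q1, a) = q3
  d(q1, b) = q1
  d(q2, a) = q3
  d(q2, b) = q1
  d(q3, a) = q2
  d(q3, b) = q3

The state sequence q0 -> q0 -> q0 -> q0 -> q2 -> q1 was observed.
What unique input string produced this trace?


Trace back each transition to find the symbol:
  q0 --[b]--> q0
  q0 --[b]--> q0
  q0 --[b]--> q0
  q0 --[a]--> q2
  q2 --[b]--> q1

"bbbab"


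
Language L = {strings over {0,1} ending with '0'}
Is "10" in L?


last symbol = '0'

Yes, "10" is in L


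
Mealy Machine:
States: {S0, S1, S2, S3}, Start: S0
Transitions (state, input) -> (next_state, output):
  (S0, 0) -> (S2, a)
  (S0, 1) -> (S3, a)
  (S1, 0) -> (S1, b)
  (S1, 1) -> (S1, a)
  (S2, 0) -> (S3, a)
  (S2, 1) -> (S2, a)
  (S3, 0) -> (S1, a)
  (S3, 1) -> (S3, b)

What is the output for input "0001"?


Step-by-step:
  (S0, 0) -> (S2, a)
  (S2, 0) -> (S3, a)
  (S3, 0) -> (S1, a)
  (S1, 1) -> (S1, a)

"aaaa"


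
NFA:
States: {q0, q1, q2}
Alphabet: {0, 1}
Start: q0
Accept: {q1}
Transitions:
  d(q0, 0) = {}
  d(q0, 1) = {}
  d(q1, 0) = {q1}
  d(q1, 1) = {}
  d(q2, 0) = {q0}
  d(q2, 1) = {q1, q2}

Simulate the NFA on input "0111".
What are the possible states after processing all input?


Start: {q0}
  --0--> {}
  --1--> {}
  --1--> {}
  --1--> {}

{} (empty set, no valid transitions)


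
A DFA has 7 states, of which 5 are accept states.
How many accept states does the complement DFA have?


Complement swaps accept and non-accept states.
7 - 5 = 2

2


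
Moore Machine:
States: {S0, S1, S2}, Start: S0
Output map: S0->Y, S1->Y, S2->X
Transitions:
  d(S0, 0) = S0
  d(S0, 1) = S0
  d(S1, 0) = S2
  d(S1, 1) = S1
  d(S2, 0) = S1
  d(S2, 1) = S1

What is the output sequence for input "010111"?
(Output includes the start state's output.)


Start: S0 (output Y)
  --0--> S0 (output Y)
  --1--> S0 (output Y)
  --0--> S0 (output Y)
  --1--> S0 (output Y)
  --1--> S0 (output Y)
  --1--> S0 (output Y)

"YYYYYYY"


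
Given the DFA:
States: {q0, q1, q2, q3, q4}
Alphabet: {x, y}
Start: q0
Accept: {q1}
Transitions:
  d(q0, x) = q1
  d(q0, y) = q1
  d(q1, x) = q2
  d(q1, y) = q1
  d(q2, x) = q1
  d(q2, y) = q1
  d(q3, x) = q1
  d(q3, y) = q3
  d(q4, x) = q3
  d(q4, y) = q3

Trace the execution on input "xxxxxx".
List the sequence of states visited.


Input: xxxxxx
d(q0, x) = q1
d(q1, x) = q2
d(q2, x) = q1
d(q1, x) = q2
d(q2, x) = q1
d(q1, x) = q2


q0 -> q1 -> q2 -> q1 -> q2 -> q1 -> q2


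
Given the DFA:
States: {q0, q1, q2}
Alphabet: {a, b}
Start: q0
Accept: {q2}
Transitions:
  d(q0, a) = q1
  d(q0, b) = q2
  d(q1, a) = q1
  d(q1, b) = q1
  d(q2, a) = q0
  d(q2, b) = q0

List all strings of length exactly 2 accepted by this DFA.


All strings of length 2: 4 total
Accepted: 0

None


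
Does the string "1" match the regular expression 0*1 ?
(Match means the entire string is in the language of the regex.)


|string| = 1; first = '1'; last = '1'

Yes, "1" matches 0*1


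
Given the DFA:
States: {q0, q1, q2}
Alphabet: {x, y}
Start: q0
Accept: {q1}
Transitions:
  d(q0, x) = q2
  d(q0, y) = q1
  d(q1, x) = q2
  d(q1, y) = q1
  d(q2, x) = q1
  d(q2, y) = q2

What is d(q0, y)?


Looking up transition d(q0, y)

q1


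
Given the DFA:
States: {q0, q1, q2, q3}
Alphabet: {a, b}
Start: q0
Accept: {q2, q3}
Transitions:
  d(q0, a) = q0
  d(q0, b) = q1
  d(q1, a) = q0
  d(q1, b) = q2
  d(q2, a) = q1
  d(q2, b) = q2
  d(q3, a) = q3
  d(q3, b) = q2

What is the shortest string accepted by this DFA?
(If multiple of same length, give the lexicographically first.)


BFS by string length (lex-first path to each state shown):
  len 0: q0<-""
  len 1: q0<-"a", q1<-"b"
  len 2: q0<-"aa", q1<-"ab", q2<-"bb"
Found accept state at length 2.

"bb"


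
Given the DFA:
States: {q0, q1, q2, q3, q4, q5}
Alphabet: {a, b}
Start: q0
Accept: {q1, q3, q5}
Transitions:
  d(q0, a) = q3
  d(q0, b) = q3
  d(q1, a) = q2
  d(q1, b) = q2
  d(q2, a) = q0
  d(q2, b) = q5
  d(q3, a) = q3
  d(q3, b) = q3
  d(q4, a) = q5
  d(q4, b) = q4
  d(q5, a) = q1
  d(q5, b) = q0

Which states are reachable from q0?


BFS from q0:
  layer 0: {q0}
  layer 1: {q3}

{q0, q3}


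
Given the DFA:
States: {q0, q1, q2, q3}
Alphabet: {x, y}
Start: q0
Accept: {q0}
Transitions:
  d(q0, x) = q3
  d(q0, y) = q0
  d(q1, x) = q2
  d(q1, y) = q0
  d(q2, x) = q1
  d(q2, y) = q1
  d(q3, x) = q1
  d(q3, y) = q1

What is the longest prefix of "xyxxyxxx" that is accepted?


Run the DFA, marking each prefix where the state is accepting:
  "" -> q0 [accept]
  "x" -> q3 [reject]
  "xy" -> q1 [reject]
  "xyx" -> q2 [reject]
  "xyxx" -> q1 [reject]
  "xyxxy" -> q0 [accept]
  "xyxxyx" -> q3 [reject]
  "xyxxyxx" -> q1 [reject]
  "xyxxyxxx" -> q2 [reject]

"xyxxy"


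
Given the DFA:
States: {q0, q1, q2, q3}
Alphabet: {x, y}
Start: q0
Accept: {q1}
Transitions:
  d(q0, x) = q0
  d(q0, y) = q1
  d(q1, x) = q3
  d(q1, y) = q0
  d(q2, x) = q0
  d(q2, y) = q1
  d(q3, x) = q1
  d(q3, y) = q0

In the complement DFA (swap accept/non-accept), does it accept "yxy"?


Trace: q0 -> q1 -> q3 -> q0
Final: q0
Original accept: {q1}
Complement: q0 is not in original accept

Yes, complement accepts (original rejects)


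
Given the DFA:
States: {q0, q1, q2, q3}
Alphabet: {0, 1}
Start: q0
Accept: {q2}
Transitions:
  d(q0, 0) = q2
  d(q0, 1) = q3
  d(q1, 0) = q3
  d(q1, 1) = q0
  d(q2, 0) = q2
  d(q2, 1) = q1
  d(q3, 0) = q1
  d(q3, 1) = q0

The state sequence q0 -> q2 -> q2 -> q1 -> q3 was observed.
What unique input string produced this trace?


Trace back each transition to find the symbol:
  q0 --[0]--> q2
  q2 --[0]--> q2
  q2 --[1]--> q1
  q1 --[0]--> q3

"0010"


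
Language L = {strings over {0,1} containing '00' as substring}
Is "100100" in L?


'00' occurs at index 1

Yes, "100100" is in L


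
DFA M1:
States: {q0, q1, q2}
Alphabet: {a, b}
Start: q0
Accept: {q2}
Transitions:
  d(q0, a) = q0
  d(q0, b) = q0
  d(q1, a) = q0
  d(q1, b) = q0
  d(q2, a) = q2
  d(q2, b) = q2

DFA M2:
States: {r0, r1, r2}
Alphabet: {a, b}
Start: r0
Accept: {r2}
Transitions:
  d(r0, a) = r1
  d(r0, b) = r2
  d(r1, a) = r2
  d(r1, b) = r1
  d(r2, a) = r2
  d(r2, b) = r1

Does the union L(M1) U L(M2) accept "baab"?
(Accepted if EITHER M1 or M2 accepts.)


M1: final=q0 accepted=False
M2: final=r1 accepted=False

No, union rejects (neither accepts)


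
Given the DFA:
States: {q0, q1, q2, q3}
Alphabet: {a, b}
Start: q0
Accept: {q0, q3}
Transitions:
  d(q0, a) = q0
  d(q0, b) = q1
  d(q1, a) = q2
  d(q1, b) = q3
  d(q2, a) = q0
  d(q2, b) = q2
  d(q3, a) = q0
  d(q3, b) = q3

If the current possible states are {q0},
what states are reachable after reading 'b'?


Apply transition on 'b' from each current state:
  d(q0, b) = q1

{q1}


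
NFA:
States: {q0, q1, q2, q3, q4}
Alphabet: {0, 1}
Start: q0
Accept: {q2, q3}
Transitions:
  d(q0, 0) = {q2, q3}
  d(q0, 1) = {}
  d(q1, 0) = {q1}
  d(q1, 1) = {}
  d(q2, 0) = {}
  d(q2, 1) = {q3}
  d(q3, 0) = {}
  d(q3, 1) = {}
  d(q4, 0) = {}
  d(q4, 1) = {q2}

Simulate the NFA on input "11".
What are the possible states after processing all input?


Start: {q0}
  --1--> {}
  --1--> {}

{} (empty set, no valid transitions)


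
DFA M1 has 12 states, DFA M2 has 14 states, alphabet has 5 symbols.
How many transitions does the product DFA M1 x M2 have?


Product DFA has 12 * 14 = 168 states.
Each has 5 transitions: 168 * 5 = 840

840


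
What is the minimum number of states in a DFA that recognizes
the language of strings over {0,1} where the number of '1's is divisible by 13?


States track (count of '1') mod 13.
Need 13 states: one per remainder 0..12; accept = remainder 0.

13


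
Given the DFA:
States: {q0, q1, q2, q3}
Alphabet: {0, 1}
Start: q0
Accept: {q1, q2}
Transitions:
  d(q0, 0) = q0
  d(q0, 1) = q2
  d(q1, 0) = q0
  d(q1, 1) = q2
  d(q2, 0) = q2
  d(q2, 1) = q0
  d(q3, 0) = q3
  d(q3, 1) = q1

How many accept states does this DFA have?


Accept states listed: {q1, q2}
Counting: q1(1) q2(2)

2


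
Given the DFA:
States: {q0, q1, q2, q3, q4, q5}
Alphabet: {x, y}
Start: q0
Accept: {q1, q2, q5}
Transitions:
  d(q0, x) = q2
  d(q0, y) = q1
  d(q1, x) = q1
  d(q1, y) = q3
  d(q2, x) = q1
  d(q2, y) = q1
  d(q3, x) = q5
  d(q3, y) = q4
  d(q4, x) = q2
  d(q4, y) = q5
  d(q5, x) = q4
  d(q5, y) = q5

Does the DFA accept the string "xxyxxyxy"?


Trace: q0 -> q2 -> q1 -> q3 -> q5 -> q4 -> q5 -> q4 -> q5
Final state: q5
Accept states: {q1, q2, q5}

Yes, accepted (final state q5 is an accept state)


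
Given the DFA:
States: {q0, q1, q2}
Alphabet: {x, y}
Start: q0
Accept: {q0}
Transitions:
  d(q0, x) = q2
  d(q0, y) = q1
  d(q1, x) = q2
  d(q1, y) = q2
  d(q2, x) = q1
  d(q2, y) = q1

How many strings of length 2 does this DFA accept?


Enumerating all length-2 strings:
  "xx" -> q1 [reject]
  "xy" -> q1 [reject]
  "yx" -> q2 [reject]
  "yy" -> q2 [reject]

0 out of 4


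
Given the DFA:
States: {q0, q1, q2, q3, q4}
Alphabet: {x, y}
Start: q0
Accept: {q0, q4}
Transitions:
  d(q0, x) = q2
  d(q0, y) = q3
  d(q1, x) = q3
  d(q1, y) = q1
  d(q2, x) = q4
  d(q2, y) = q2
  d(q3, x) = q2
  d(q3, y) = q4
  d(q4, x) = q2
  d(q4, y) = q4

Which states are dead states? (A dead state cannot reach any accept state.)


Forward reachability from each state:
  q0 -> reaches accept state q0 (live)
  q1 -> reaches accept state q4 (live)
  q2 -> reaches accept state q4 (live)
  q3 -> reaches accept state q4 (live)
  q4 -> reaches accept state q4 (live)

None (all states can reach an accept state)


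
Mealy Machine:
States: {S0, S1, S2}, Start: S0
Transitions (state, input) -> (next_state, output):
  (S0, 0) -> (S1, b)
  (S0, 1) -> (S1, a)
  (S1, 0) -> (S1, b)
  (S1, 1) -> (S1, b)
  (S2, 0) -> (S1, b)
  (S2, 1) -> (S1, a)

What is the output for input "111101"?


Step-by-step:
  (S0, 1) -> (S1, a)
  (S1, 1) -> (S1, b)
  (S1, 1) -> (S1, b)
  (S1, 1) -> (S1, b)
  (S1, 0) -> (S1, b)
  (S1, 1) -> (S1, b)

"abbbbb"


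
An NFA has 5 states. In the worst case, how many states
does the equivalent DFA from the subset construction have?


Subset construction: one DFA state per subset of NFA states.
2^5 = 32

32


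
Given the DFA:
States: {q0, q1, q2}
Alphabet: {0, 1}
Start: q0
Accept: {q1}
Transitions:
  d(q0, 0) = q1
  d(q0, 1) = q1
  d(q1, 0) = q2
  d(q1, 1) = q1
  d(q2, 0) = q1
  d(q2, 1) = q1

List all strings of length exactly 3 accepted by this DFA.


All strings of length 3: 8 total
Accepted: 6

"000", "001", "011", "100", "101", "111"


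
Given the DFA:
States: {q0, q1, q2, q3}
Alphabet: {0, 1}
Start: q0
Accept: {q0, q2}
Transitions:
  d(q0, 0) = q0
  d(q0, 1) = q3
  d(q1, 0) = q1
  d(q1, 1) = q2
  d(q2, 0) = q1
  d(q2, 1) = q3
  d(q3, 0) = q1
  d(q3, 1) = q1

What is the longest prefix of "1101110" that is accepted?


Run the DFA, marking each prefix where the state is accepting:
  "" -> q0 [accept]
  "1" -> q3 [reject]
  "11" -> q1 [reject]
  "110" -> q1 [reject]
  "1101" -> q2 [accept]
  "11011" -> q3 [reject]
  "110111" -> q1 [reject]
  "1101110" -> q1 [reject]

"1101"


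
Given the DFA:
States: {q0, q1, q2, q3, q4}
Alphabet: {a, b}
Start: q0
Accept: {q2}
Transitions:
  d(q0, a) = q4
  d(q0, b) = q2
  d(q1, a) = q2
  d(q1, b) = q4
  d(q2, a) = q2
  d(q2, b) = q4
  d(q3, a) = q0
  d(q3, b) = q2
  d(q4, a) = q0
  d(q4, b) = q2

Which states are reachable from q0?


BFS from q0:
  layer 0: {q0}
  layer 1: {q2, q4}

{q0, q2, q4}


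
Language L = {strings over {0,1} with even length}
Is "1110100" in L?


length = 7; 7 mod 2 = 1

No, "1110100" is not in L


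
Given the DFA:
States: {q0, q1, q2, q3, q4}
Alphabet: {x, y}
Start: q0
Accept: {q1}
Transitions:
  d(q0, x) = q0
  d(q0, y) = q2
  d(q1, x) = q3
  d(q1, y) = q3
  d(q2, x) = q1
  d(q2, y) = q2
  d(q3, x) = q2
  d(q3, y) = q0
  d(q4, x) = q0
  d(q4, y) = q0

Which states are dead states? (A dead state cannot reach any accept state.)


Forward reachability from each state:
  q0 -> reaches accept state q1 (live)
  q1 -> reaches accept state q1 (live)
  q2 -> reaches accept state q1 (live)
  q3 -> reaches accept state q1 (live)
  q4 -> reaches accept state q1 (live)

None (all states can reach an accept state)


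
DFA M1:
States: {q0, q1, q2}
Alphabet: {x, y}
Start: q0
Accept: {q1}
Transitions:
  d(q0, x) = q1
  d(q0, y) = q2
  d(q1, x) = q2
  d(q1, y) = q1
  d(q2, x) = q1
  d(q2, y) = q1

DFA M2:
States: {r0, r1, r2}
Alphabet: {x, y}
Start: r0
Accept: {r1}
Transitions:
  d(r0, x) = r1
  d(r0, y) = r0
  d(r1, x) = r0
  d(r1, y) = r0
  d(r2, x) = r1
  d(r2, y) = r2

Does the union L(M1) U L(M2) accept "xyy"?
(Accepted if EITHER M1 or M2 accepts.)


M1: final=q1 accepted=True
M2: final=r0 accepted=False

Yes, union accepts


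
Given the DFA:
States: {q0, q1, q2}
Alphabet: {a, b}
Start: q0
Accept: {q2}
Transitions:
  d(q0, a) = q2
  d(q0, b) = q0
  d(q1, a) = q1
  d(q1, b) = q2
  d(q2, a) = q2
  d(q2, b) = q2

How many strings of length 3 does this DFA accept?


Enumerating all length-3 strings:
  "aaa" -> q2 [accept]
  "aab" -> q2 [accept]
  "aba" -> q2 [accept]
  "abb" -> q2 [accept]
  "baa" -> q2 [accept]
  "bab" -> q2 [accept]
  "bba" -> q2 [accept]
  "bbb" -> q0 [reject]

7 out of 8


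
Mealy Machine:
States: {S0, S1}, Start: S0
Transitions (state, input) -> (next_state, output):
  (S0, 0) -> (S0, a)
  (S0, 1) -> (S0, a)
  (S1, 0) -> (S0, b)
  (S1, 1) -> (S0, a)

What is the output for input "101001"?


Step-by-step:
  (S0, 1) -> (S0, a)
  (S0, 0) -> (S0, a)
  (S0, 1) -> (S0, a)
  (S0, 0) -> (S0, a)
  (S0, 0) -> (S0, a)
  (S0, 1) -> (S0, a)

"aaaaaa"


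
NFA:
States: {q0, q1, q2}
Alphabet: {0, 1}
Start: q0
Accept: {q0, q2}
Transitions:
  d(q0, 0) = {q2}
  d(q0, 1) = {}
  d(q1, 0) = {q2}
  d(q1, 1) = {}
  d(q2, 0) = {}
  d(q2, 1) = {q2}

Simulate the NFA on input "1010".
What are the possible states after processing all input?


Start: {q0}
  --1--> {}
  --0--> {}
  --1--> {}
  --0--> {}

{} (empty set, no valid transitions)


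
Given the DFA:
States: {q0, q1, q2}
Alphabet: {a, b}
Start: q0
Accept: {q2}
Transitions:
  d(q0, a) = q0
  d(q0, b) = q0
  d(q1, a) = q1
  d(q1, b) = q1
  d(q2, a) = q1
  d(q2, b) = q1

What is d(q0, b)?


Looking up transition d(q0, b)

q0


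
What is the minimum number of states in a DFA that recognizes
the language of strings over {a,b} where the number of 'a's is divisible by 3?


States track (count of 'a') mod 3.
Need 3 states: one per remainder 0..2; accept = remainder 0.

3


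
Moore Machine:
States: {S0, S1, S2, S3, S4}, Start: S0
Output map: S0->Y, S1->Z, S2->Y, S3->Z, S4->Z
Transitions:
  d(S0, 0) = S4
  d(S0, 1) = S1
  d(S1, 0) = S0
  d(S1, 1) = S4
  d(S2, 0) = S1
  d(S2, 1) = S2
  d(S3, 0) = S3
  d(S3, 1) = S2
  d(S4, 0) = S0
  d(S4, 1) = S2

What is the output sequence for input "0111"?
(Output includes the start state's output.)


Start: S0 (output Y)
  --0--> S4 (output Z)
  --1--> S2 (output Y)
  --1--> S2 (output Y)
  --1--> S2 (output Y)

"YZYYY"


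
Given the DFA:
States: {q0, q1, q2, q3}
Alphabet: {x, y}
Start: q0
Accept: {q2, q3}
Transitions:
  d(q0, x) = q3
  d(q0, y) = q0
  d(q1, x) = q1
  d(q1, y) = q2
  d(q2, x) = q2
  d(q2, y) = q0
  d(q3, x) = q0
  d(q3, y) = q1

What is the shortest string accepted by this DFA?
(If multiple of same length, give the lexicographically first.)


BFS by string length (lex-first path to each state shown):
  len 0: q0<-""
  len 1: q0<-"y", q3<-"x"
Found accept state at length 1.

"x"


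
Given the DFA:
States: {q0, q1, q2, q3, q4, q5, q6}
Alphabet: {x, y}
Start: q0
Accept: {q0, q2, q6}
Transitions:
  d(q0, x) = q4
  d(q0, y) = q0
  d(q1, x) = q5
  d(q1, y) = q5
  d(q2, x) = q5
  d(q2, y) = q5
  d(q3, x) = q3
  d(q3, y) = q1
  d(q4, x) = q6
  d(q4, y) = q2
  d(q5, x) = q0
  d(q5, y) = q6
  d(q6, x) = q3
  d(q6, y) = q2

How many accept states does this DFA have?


Accept states listed: {q0, q2, q6}
Counting: q0(1) q2(2) q6(3)

3


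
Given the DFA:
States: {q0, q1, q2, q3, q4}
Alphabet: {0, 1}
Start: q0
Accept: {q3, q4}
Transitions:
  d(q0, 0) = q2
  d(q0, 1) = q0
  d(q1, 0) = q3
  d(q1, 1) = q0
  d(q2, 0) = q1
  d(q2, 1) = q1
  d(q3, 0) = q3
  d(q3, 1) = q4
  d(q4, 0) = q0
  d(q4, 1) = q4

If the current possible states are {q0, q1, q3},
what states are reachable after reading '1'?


Apply transition on '1' from each current state:
  d(q0, 1) = q0
  d(q1, 1) = q0
  d(q3, 1) = q4

{q0, q4}


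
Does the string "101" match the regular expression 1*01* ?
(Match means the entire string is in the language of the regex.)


|string| = 3; first = '1'; last = '1'

Yes, "101" matches 1*01*


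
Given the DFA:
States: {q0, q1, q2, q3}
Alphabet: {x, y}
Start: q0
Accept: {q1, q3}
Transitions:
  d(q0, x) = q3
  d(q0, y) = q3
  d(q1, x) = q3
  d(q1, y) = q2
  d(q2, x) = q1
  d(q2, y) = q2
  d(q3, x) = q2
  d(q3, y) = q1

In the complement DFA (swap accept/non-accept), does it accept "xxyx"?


Trace: q0 -> q3 -> q2 -> q2 -> q1
Final: q1
Original accept: {q1, q3}
Complement: q1 is in original accept

No, complement rejects (original accepts)


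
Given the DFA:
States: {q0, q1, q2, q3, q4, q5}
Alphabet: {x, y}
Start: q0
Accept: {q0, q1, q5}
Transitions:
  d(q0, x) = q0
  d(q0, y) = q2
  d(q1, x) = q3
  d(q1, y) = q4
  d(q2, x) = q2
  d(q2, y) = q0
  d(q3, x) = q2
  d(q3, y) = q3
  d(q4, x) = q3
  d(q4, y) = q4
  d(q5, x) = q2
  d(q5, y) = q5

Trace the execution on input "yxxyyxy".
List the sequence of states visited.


Input: yxxyyxy
d(q0, y) = q2
d(q2, x) = q2
d(q2, x) = q2
d(q2, y) = q0
d(q0, y) = q2
d(q2, x) = q2
d(q2, y) = q0


q0 -> q2 -> q2 -> q2 -> q0 -> q2 -> q2 -> q0


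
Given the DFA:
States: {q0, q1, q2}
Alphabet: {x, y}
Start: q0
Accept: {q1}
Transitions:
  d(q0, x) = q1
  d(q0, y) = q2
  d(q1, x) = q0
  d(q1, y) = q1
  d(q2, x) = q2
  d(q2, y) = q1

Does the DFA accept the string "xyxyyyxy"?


Trace: q0 -> q1 -> q1 -> q0 -> q2 -> q1 -> q1 -> q0 -> q2
Final state: q2
Accept states: {q1}

No, rejected (final state q2 is not an accept state)


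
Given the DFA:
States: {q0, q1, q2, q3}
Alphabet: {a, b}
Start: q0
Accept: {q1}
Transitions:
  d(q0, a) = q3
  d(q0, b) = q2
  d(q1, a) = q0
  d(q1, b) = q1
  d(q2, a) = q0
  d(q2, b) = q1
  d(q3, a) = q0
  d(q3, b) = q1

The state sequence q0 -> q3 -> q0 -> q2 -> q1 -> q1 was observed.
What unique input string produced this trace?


Trace back each transition to find the symbol:
  q0 --[a]--> q3
  q3 --[a]--> q0
  q0 --[b]--> q2
  q2 --[b]--> q1
  q1 --[b]--> q1

"aabbb"


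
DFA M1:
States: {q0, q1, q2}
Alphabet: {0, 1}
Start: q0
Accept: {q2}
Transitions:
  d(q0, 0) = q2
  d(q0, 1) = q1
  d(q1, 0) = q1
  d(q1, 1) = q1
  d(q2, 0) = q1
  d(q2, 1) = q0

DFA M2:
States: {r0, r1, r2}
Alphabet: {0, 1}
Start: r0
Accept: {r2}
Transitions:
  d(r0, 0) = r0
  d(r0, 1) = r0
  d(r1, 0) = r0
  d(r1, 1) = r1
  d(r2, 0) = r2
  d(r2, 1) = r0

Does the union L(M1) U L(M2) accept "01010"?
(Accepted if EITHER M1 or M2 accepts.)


M1: final=q2 accepted=True
M2: final=r0 accepted=False

Yes, union accepts


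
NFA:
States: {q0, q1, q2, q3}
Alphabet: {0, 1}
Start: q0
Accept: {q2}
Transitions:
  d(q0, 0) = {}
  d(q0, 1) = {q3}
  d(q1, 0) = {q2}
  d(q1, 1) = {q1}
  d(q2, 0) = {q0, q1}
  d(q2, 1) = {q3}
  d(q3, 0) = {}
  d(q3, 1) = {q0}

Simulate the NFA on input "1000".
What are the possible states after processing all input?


Start: {q0}
  --1--> {q3}
  --0--> {}
  --0--> {}
  --0--> {}

{} (empty set, no valid transitions)


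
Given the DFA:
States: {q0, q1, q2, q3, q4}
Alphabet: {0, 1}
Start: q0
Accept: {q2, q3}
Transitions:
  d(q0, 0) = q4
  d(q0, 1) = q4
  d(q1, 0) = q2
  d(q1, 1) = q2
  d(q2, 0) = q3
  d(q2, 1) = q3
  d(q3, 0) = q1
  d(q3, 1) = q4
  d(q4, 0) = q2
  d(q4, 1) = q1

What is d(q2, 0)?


Looking up transition d(q2, 0)

q3


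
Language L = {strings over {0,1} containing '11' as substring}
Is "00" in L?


'11' does not occur

No, "00" is not in L


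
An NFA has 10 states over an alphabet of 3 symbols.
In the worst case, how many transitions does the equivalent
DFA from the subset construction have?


Subset construction: one DFA state per subset of NFA states = 2^10 = 1024 states.
Each DFA state has 3 outgoing transitions: 1024 * 3 = 3072

3072


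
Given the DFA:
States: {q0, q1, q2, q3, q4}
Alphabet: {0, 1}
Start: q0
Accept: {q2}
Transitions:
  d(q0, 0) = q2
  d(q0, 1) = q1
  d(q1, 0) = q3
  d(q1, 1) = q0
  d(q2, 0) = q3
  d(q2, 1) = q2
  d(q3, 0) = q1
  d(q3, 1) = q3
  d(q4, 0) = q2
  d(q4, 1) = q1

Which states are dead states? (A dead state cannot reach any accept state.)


Forward reachability from each state:
  q0 -> reaches accept state q2 (live)
  q1 -> reaches accept state q2 (live)
  q2 -> reaches accept state q2 (live)
  q3 -> reaches accept state q2 (live)
  q4 -> reaches accept state q2 (live)

None (all states can reach an accept state)


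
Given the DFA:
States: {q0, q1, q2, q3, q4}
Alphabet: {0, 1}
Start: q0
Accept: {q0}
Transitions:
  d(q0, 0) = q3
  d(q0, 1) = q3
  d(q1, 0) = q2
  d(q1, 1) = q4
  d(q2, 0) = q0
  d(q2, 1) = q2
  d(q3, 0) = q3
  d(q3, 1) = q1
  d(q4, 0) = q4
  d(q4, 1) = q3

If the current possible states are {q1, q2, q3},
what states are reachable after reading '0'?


Apply transition on '0' from each current state:
  d(q1, 0) = q2
  d(q2, 0) = q0
  d(q3, 0) = q3

{q0, q2, q3}


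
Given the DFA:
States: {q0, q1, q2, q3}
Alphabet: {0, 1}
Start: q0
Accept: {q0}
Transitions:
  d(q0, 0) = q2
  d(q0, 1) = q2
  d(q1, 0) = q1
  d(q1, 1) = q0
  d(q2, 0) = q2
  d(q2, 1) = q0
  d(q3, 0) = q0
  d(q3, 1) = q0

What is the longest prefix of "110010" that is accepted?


Run the DFA, marking each prefix where the state is accepting:
  "" -> q0 [accept]
  "1" -> q2 [reject]
  "11" -> q0 [accept]
  "110" -> q2 [reject]
  "1100" -> q2 [reject]
  "11001" -> q0 [accept]
  "110010" -> q2 [reject]

"11001"


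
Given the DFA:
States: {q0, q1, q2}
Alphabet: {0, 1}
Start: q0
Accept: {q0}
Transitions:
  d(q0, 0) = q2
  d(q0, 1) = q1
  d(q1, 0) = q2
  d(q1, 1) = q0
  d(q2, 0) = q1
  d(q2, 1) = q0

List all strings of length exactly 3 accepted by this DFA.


All strings of length 3: 8 total
Accepted: 2

"001", "101"


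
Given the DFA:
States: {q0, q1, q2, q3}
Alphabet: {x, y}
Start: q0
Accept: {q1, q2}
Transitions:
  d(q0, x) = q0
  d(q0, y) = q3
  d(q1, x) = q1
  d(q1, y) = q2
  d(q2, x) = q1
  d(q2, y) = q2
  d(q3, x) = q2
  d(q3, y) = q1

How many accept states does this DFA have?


Accept states listed: {q1, q2}
Counting: q1(1) q2(2)

2


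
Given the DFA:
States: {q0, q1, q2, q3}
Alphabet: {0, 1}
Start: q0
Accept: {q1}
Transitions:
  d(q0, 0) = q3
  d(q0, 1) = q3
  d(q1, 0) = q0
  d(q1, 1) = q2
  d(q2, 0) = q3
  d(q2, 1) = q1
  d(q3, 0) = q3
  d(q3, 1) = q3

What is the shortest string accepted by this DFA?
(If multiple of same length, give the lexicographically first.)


BFS by string length (lex-first path to each state shown):
  len 0: q0<-""
  len 1: q3<-"0"
  len 2: q3<-"00"
  len 3: q3<-"000"
  len 4: q3<-"0000"
  len 5: q3<-"00000"
  len 6: q3<-"000000"
  len 7: q3<-"0000000"
  len 8: q3<-"00000000"

No string accepted (empty language)


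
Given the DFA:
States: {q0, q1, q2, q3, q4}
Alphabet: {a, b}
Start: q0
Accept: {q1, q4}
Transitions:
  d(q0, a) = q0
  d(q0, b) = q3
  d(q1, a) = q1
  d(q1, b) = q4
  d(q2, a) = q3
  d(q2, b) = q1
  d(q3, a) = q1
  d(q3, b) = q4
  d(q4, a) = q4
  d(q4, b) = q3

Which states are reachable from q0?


BFS from q0:
  layer 0: {q0}
  layer 1: {q3}
  layer 2: {q1, q4}

{q0, q1, q3, q4}


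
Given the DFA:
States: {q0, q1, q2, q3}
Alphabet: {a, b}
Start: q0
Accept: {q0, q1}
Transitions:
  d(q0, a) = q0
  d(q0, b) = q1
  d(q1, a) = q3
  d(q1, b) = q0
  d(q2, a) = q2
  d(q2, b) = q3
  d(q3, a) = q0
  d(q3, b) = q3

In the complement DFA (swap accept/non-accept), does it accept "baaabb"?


Trace: q0 -> q1 -> q3 -> q0 -> q0 -> q1 -> q0
Final: q0
Original accept: {q0, q1}
Complement: q0 is in original accept

No, complement rejects (original accepts)


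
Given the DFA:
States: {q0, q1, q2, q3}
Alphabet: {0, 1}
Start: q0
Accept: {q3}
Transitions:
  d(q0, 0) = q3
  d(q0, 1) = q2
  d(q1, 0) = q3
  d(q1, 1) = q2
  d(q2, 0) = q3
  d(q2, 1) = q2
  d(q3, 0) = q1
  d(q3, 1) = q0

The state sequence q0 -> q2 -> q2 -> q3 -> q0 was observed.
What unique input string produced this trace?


Trace back each transition to find the symbol:
  q0 --[1]--> q2
  q2 --[1]--> q2
  q2 --[0]--> q3
  q3 --[1]--> q0

"1101"


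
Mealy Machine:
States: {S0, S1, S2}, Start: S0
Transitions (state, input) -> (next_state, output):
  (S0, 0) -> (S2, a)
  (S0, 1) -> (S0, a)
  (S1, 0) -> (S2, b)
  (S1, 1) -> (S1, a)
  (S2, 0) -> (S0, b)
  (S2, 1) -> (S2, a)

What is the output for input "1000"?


Step-by-step:
  (S0, 1) -> (S0, a)
  (S0, 0) -> (S2, a)
  (S2, 0) -> (S0, b)
  (S0, 0) -> (S2, a)

"aaba"


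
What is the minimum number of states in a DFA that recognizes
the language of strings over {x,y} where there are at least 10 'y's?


States: count = 0, 1, ..., 9, and a final '>= 10' state.
Total: 10 + 1 = 11. Accept = '>= 10' state.

11


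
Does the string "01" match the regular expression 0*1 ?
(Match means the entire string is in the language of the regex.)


|string| = 2; first = '0'; last = '1'

Yes, "01" matches 0*1


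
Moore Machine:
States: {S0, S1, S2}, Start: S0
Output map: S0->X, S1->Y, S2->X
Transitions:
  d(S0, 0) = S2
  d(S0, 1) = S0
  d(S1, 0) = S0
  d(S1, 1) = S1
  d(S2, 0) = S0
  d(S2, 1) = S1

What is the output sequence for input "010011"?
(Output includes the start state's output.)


Start: S0 (output X)
  --0--> S2 (output X)
  --1--> S1 (output Y)
  --0--> S0 (output X)
  --0--> S2 (output X)
  --1--> S1 (output Y)
  --1--> S1 (output Y)

"XXYXXYY"


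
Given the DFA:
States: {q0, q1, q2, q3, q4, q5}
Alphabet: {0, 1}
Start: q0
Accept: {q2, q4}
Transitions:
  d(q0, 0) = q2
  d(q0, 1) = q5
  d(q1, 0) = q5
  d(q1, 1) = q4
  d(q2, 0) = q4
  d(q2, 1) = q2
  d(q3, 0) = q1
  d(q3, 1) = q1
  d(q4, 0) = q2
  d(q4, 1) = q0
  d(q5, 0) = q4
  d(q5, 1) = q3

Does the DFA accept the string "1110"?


Trace: q0 -> q5 -> q3 -> q1 -> q5
Final state: q5
Accept states: {q2, q4}

No, rejected (final state q5 is not an accept state)


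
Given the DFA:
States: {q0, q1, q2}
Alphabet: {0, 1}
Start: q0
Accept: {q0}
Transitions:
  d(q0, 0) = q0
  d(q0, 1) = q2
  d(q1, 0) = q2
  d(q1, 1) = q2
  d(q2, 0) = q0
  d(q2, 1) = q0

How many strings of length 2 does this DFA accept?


Enumerating all length-2 strings:
  "00" -> q0 [accept]
  "01" -> q2 [reject]
  "10" -> q0 [accept]
  "11" -> q0 [accept]

3 out of 4


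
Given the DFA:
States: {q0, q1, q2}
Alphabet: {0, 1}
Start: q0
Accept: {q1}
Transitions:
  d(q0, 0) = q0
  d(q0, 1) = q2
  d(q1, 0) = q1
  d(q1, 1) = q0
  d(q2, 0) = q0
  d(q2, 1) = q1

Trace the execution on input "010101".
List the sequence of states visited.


Input: 010101
d(q0, 0) = q0
d(q0, 1) = q2
d(q2, 0) = q0
d(q0, 1) = q2
d(q2, 0) = q0
d(q0, 1) = q2


q0 -> q0 -> q2 -> q0 -> q2 -> q0 -> q2


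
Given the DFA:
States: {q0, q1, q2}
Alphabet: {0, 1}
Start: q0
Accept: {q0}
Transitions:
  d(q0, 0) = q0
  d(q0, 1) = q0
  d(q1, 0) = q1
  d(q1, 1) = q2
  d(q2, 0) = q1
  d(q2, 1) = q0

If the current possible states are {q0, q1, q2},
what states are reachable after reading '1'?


Apply transition on '1' from each current state:
  d(q0, 1) = q0
  d(q1, 1) = q2
  d(q2, 1) = q0

{q0, q2}


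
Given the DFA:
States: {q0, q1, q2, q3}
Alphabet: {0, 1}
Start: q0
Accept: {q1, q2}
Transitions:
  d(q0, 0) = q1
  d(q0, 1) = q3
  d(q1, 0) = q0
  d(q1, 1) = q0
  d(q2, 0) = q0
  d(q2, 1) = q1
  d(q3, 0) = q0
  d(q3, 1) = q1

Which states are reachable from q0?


BFS from q0:
  layer 0: {q0}
  layer 1: {q1, q3}

{q0, q1, q3}


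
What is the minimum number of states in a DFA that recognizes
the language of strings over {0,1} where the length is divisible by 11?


States track (length) mod 11.
Need 11 states: one per remainder 0..10; accept = remainder 0.

11


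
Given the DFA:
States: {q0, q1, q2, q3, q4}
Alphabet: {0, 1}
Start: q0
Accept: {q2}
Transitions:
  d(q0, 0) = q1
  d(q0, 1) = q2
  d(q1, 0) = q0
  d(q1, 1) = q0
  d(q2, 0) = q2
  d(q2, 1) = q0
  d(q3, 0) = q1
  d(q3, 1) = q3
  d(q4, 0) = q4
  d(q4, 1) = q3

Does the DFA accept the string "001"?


Trace: q0 -> q1 -> q0 -> q2
Final state: q2
Accept states: {q2}

Yes, accepted (final state q2 is an accept state)


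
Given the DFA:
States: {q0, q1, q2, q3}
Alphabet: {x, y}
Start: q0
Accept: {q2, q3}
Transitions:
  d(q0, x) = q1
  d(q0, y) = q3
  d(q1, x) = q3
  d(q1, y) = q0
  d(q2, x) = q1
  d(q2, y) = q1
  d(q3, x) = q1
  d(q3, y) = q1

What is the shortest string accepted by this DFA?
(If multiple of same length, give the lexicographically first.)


BFS by string length (lex-first path to each state shown):
  len 0: q0<-""
  len 1: q1<-"x", q3<-"y"
Found accept state at length 1.

"y"


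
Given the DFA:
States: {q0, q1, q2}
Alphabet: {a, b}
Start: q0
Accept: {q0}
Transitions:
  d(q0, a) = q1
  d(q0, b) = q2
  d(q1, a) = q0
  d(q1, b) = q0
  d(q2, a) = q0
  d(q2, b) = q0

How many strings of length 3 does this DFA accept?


Enumerating all length-3 strings:
  "aaa" -> q1 [reject]
  "aab" -> q2 [reject]
  "aba" -> q1 [reject]
  "abb" -> q2 [reject]
  "baa" -> q1 [reject]
  "bab" -> q2 [reject]
  "bba" -> q1 [reject]
  "bbb" -> q2 [reject]

0 out of 8


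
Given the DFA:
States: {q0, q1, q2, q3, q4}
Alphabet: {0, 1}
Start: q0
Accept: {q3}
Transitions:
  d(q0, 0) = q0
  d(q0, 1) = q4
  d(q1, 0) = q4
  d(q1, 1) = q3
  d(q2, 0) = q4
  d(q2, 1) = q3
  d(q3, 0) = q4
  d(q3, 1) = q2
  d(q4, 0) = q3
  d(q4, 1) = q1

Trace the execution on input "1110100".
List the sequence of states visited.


Input: 1110100
d(q0, 1) = q4
d(q4, 1) = q1
d(q1, 1) = q3
d(q3, 0) = q4
d(q4, 1) = q1
d(q1, 0) = q4
d(q4, 0) = q3


q0 -> q4 -> q1 -> q3 -> q4 -> q1 -> q4 -> q3


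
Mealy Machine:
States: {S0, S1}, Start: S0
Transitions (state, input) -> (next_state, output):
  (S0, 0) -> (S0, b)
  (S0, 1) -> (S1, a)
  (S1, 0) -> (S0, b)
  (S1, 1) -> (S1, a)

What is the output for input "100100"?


Step-by-step:
  (S0, 1) -> (S1, a)
  (S1, 0) -> (S0, b)
  (S0, 0) -> (S0, b)
  (S0, 1) -> (S1, a)
  (S1, 0) -> (S0, b)
  (S0, 0) -> (S0, b)

"abbabb"


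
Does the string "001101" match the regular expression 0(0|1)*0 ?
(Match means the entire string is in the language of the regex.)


|string| = 6; first = '0'; last = '1'

No, "001101" does not match 0(0|1)*0


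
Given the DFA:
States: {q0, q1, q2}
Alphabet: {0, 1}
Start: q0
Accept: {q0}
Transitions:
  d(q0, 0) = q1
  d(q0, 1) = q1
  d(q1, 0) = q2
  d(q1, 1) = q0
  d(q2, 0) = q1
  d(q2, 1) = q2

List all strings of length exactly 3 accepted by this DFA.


All strings of length 3: 8 total
Accepted: 0

None


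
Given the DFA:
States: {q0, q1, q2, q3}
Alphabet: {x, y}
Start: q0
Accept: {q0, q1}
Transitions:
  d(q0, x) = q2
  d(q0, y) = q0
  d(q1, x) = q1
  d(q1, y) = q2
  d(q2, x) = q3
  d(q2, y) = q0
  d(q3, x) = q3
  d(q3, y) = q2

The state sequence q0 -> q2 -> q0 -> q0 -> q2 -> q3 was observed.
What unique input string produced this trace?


Trace back each transition to find the symbol:
  q0 --[x]--> q2
  q2 --[y]--> q0
  q0 --[y]--> q0
  q0 --[x]--> q2
  q2 --[x]--> q3

"xyyxx"


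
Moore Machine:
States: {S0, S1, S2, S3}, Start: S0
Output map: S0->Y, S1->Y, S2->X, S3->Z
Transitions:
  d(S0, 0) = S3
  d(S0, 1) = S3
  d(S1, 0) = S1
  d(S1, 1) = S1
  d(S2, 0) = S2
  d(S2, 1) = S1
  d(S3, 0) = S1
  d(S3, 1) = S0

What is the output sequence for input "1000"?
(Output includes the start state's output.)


Start: S0 (output Y)
  --1--> S3 (output Z)
  --0--> S1 (output Y)
  --0--> S1 (output Y)
  --0--> S1 (output Y)

"YZYYY"


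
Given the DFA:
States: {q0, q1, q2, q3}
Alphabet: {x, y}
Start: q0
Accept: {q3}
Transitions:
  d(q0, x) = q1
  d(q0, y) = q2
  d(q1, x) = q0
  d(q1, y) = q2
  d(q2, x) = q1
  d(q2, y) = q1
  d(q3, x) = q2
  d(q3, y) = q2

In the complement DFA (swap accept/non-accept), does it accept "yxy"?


Trace: q0 -> q2 -> q1 -> q2
Final: q2
Original accept: {q3}
Complement: q2 is not in original accept

Yes, complement accepts (original rejects)


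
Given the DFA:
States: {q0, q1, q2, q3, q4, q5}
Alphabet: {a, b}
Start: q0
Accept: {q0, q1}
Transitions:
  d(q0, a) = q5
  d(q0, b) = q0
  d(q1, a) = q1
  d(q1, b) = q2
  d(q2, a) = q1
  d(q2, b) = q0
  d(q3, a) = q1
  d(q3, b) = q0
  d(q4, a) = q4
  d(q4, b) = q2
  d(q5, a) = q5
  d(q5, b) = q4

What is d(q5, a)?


Looking up transition d(q5, a)

q5


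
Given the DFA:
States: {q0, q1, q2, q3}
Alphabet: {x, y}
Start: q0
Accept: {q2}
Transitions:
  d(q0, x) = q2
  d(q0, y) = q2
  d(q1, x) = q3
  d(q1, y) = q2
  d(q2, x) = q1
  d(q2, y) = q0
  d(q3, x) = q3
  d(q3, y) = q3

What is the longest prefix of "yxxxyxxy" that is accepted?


Run the DFA, marking each prefix where the state is accepting:
  "" -> q0 [reject]
  "y" -> q2 [accept]
  "yx" -> q1 [reject]
  "yxx" -> q3 [reject]
  "yxxx" -> q3 [reject]
  "yxxxy" -> q3 [reject]
  "yxxxyx" -> q3 [reject]
  "yxxxyxx" -> q3 [reject]
  "yxxxyxxy" -> q3 [reject]

"y"


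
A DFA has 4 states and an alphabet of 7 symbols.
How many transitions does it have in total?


Each state has exactly one transition per symbol.
4 * 7 = 28

28


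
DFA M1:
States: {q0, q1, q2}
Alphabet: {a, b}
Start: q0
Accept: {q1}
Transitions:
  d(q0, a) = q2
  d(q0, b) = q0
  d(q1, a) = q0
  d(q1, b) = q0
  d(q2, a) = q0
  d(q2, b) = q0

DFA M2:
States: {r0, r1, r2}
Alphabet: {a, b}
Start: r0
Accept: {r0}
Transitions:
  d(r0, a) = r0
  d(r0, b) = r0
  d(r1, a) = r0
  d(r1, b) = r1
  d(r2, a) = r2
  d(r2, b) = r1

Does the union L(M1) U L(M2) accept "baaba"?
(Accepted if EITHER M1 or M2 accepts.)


M1: final=q2 accepted=False
M2: final=r0 accepted=True

Yes, union accepts


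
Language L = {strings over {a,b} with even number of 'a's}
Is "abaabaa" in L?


count('a') = 5; 5 mod 2 = 1

No, "abaabaa" is not in L


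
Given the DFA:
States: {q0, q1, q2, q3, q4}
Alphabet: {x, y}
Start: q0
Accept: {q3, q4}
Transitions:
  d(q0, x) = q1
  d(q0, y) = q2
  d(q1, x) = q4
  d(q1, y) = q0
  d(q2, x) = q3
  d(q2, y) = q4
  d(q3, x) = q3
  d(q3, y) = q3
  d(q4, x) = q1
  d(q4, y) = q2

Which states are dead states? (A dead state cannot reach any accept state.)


Forward reachability from each state:
  q0 -> reaches accept state q3 (live)
  q1 -> reaches accept state q3 (live)
  q2 -> reaches accept state q3 (live)
  q3 -> reaches accept state q3 (live)
  q4 -> reaches accept state q3 (live)

None (all states can reach an accept state)


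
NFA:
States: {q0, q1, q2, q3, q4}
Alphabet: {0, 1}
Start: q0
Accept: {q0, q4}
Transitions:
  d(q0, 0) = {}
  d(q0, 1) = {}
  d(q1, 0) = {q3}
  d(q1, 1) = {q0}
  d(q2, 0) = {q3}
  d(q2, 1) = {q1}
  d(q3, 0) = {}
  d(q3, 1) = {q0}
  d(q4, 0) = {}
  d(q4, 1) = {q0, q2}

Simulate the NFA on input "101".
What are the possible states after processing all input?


Start: {q0}
  --1--> {}
  --0--> {}
  --1--> {}

{} (empty set, no valid transitions)


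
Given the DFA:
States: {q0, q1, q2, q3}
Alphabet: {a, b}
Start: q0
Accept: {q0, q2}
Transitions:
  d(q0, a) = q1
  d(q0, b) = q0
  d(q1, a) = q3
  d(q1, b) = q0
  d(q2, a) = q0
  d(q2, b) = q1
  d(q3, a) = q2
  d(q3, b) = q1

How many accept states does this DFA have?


Accept states listed: {q0, q2}
Counting: q0(1) q2(2)

2


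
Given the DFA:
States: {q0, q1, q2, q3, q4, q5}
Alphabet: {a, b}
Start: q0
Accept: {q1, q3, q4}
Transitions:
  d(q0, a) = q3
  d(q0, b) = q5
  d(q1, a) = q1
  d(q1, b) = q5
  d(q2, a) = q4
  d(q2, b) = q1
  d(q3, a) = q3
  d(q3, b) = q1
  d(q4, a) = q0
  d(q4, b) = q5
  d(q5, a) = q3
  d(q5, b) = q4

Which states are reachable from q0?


BFS from q0:
  layer 0: {q0}
  layer 1: {q3, q5}
  layer 2: {q1, q4}

{q0, q1, q3, q4, q5}


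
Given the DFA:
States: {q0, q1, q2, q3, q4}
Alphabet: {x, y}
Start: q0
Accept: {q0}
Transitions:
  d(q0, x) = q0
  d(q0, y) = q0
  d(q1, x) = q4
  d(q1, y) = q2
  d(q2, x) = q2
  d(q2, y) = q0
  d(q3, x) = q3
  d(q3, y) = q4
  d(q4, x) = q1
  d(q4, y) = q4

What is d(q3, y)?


Looking up transition d(q3, y)

q4


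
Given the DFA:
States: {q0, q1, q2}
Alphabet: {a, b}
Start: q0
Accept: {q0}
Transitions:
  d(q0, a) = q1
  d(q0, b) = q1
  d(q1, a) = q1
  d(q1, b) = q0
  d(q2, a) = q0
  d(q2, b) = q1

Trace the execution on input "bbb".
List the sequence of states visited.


Input: bbb
d(q0, b) = q1
d(q1, b) = q0
d(q0, b) = q1


q0 -> q1 -> q0 -> q1


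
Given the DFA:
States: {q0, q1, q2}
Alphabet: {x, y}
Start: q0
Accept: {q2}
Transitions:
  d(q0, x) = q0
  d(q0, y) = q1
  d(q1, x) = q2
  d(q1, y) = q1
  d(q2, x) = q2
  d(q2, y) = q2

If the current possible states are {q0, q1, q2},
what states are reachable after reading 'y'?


Apply transition on 'y' from each current state:
  d(q0, y) = q1
  d(q1, y) = q1
  d(q2, y) = q2

{q1, q2}


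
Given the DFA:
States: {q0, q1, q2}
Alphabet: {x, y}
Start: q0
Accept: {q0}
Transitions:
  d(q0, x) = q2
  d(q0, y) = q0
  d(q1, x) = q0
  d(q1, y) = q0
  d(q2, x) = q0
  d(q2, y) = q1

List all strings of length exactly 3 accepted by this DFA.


All strings of length 3: 8 total
Accepted: 5

"xxy", "xyx", "xyy", "yxx", "yyy"
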